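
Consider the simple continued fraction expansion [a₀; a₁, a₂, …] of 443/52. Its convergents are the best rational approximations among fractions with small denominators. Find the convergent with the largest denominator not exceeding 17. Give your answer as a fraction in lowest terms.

17/2

a_0 = 8: 8/1  (≤ bound)
a_1 = 1: 9/1  (≤ bound)
a_2 = 1: 17/2  (≤ bound)
a_3 = 12: 213/25  (> 17, stop)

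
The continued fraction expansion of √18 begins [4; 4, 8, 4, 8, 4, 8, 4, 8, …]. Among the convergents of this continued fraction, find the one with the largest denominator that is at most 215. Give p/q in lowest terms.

577/136

a_0 = 4: 4/1  (≤ bound)
a_1 = 4: 17/4  (≤ bound)
a_2 = 8: 140/33  (≤ bound)
a_3 = 4: 577/136  (≤ bound)
a_4 = 8: 4756/1121  (> 215, stop)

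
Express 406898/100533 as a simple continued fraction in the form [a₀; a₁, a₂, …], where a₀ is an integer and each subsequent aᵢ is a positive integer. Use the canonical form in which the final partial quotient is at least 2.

Apply division with remainder until the remainder is 0:
406898 ÷ 100533 → quotient 4, remainder 4766
100533 ÷ 4766 → quotient 21, remainder 447
4766 ÷ 447 → quotient 10, remainder 296
447 ÷ 296 → quotient 1, remainder 151
296 ÷ 151 → quotient 1, remainder 145
151 ÷ 145 → quotient 1, remainder 6
145 ÷ 6 → quotient 24, remainder 1
6 ÷ 1 → quotient 6, remainder 0

[4; 21, 10, 1, 1, 1, 24, 6]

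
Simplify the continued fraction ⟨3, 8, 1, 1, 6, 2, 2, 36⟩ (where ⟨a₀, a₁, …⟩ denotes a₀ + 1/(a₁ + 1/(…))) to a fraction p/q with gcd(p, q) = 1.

Start with 36.
2 + 1/(36/1) = 2 + 1/36 = 73/36
2 + 1/(73/36) = 2 + 36/73 = 182/73
6 + 1/(182/73) = 6 + 73/182 = 1165/182
1 + 1/(1165/182) = 1 + 182/1165 = 1347/1165
1 + 1/(1347/1165) = 1 + 1165/1347 = 2512/1347
8 + 1/(2512/1347) = 8 + 1347/2512 = 21443/2512
3 + 1/(21443/2512) = 3 + 2512/21443 = 66841/21443

66841/21443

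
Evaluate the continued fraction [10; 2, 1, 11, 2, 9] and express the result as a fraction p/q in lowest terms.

7157/692

Start with 9.
2 + 1/(9/1) = 2 + 1/9 = 19/9
11 + 1/(19/9) = 11 + 9/19 = 218/19
1 + 1/(218/19) = 1 + 19/218 = 237/218
2 + 1/(237/218) = 2 + 218/237 = 692/237
10 + 1/(692/237) = 10 + 237/692 = 7157/692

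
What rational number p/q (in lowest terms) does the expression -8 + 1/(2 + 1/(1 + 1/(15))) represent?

-360/47

a_0 = -8: -8/1
a_1 = 2: -15/2
a_2 = 1: -23/3
a_3 = 15: -360/47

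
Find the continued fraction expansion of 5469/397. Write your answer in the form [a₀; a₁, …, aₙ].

Run the Euclidean algorithm, recording each quotient:
5469 ÷ 397 → quotient 13, remainder 308
397 ÷ 308 → quotient 1, remainder 89
308 ÷ 89 → quotient 3, remainder 41
89 ÷ 41 → quotient 2, remainder 7
41 ÷ 7 → quotient 5, remainder 6
7 ÷ 6 → quotient 1, remainder 1
6 ÷ 1 → quotient 6, remainder 0

[13; 1, 3, 2, 5, 1, 6]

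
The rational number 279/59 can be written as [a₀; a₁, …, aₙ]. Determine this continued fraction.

Apply division with remainder until the remainder is 0:
279 = 4·59 + 43, so a_0 = 4
59 = 1·43 + 16, so a_1 = 1
43 = 2·16 + 11, so a_2 = 2
16 = 1·11 + 5, so a_3 = 1
11 = 2·5 + 1, so a_4 = 2
5 = 5·1 + 0, so a_5 = 5

[4; 1, 2, 1, 2, 5]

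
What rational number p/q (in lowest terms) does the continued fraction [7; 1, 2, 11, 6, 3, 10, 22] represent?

a_0 = 7: 7/1
a_1 = 1: 8/1
a_2 = 2: 23/3
a_3 = 11: 261/34
a_4 = 6: 1589/207
a_5 = 3: 5028/655
a_6 = 10: 51869/6757
a_7 = 22: 1146146/149309

1146146/149309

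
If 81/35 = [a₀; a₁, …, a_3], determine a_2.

5

81 = 2·35 + 11, so a_0 = 2
35 = 3·11 + 2, so a_1 = 3
11 = 5·2 + 1, so a_2 = 5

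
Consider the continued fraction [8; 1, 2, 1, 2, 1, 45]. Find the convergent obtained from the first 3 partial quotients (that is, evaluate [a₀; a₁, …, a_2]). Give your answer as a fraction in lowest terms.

26/3

a_0 = 8: 8/1
a_1 = 1: 9/1
a_2 = 2: 26/3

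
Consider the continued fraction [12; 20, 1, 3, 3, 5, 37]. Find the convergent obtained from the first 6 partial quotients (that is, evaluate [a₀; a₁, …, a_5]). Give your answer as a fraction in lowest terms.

Use the convergent recurrence hₖ = aₖ·hₖ₋₁ + hₖ₋₂ (and likewise for the denominators kₖ):
a_0 = 12: 12/1
a_1 = 20: 241/20
a_2 = 1: 253/21
a_3 = 3: 1000/83
a_4 = 3: 3253/270
a_5 = 5: 17265/1433

17265/1433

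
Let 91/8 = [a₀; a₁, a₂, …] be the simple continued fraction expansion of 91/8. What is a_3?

2

⌊91/8⌋ = 11, remainder 3
⌊8/3⌋ = 2, remainder 2
⌊3/2⌋ = 1, remainder 1
⌊2/1⌋ = 2, remainder 0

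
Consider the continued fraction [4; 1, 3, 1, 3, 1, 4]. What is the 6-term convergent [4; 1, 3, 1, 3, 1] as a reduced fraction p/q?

115/24

Start with 1.
3 + 1/(1/1) = 3 + 1/1 = 4/1
1 + 1/(4/1) = 1 + 1/4 = 5/4
3 + 1/(5/4) = 3 + 4/5 = 19/5
1 + 1/(19/5) = 1 + 5/19 = 24/19
4 + 1/(24/19) = 4 + 19/24 = 115/24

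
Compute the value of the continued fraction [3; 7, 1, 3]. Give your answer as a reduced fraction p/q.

97/31

a_0 = 3: 3/1
a_1 = 7: 22/7
a_2 = 1: 25/8
a_3 = 3: 97/31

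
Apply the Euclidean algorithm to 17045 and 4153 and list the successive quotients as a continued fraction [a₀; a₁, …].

[4; 9, 1, 1, 2, 4, 6, 3]

Run the Euclidean algorithm, recording each quotient:
17045 = 4·4153 + 433, so a_0 = 4
4153 = 9·433 + 256, so a_1 = 9
433 = 1·256 + 177, so a_2 = 1
256 = 1·177 + 79, so a_3 = 1
177 = 2·79 + 19, so a_4 = 2
79 = 4·19 + 3, so a_5 = 4
19 = 6·3 + 1, so a_6 = 6
3 = 3·1 + 0, so a_7 = 3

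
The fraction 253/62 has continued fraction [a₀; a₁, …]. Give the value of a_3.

253 ÷ 62 → quotient 4, remainder 5
62 ÷ 5 → quotient 12, remainder 2
5 ÷ 2 → quotient 2, remainder 1
2 ÷ 1 → quotient 2, remainder 0

2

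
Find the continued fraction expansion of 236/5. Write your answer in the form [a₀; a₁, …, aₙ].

Repeatedly divide and take the remainder:
236 = 47·5 + 1, so a_0 = 47
5 = 5·1 + 0, so a_1 = 5

[47; 5]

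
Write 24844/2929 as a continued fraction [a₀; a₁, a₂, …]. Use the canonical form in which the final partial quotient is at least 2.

24844 ÷ 2929 → quotient 8, remainder 1412
2929 ÷ 1412 → quotient 2, remainder 105
1412 ÷ 105 → quotient 13, remainder 47
105 ÷ 47 → quotient 2, remainder 11
47 ÷ 11 → quotient 4, remainder 3
11 ÷ 3 → quotient 3, remainder 2
3 ÷ 2 → quotient 1, remainder 1
2 ÷ 1 → quotient 2, remainder 0

[8; 2, 13, 2, 4, 3, 1, 2]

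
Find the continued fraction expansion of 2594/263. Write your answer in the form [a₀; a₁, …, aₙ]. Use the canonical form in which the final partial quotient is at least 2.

[9; 1, 6, 3, 3, 1, 2]

2594 ÷ 263 → quotient 9, remainder 227
263 ÷ 227 → quotient 1, remainder 36
227 ÷ 36 → quotient 6, remainder 11
36 ÷ 11 → quotient 3, remainder 3
11 ÷ 3 → quotient 3, remainder 2
3 ÷ 2 → quotient 1, remainder 1
2 ÷ 1 → quotient 2, remainder 0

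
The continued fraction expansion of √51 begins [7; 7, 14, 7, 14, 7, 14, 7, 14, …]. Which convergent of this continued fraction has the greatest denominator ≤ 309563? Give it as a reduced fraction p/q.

a_0 = 7: 7/1  (≤ bound)
a_1 = 7: 50/7  (≤ bound)
a_2 = 14: 707/99  (≤ bound)
a_3 = 7: 4999/700  (≤ bound)
a_4 = 14: 70693/9899  (≤ bound)
a_5 = 7: 499850/69993  (≤ bound)
a_6 = 14: 7068593/989801  (> 309563, stop)

499850/69993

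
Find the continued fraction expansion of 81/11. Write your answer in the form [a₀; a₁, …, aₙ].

81 ÷ 11 → quotient 7, remainder 4
11 ÷ 4 → quotient 2, remainder 3
4 ÷ 3 → quotient 1, remainder 1
3 ÷ 1 → quotient 3, remainder 0

[7; 2, 1, 3]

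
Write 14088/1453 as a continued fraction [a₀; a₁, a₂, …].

[9; 1, 2, 3, 2, 12, 5]

14088 ÷ 1453 → quotient 9, remainder 1011
1453 ÷ 1011 → quotient 1, remainder 442
1011 ÷ 442 → quotient 2, remainder 127
442 ÷ 127 → quotient 3, remainder 61
127 ÷ 61 → quotient 2, remainder 5
61 ÷ 5 → quotient 12, remainder 1
5 ÷ 1 → quotient 5, remainder 0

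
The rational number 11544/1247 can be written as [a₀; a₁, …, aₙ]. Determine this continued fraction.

Run the Euclidean algorithm, recording each quotient:
11544 ÷ 1247 → quotient 9, remainder 321
1247 ÷ 321 → quotient 3, remainder 284
321 ÷ 284 → quotient 1, remainder 37
284 ÷ 37 → quotient 7, remainder 25
37 ÷ 25 → quotient 1, remainder 12
25 ÷ 12 → quotient 2, remainder 1
12 ÷ 1 → quotient 12, remainder 0

[9; 3, 1, 7, 1, 2, 12]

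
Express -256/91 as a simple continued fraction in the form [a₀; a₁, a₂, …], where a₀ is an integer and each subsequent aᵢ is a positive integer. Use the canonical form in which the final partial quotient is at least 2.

[-3; 5, 2, 1, 5]

-256 = -3·91 + 17, so a_0 = -3
91 = 5·17 + 6, so a_1 = 5
17 = 2·6 + 5, so a_2 = 2
6 = 1·5 + 1, so a_3 = 1
5 = 5·1 + 0, so a_4 = 5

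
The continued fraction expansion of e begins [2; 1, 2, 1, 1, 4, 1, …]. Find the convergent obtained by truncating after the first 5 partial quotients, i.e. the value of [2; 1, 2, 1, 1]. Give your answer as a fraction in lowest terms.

19/7

Collapse the nested fraction from the inside out:
Start with 1.
1 + 1/(1/1) = 1 + 1/1 = 2/1
2 + 1/(2/1) = 2 + 1/2 = 5/2
1 + 1/(5/2) = 1 + 2/5 = 7/5
2 + 1/(7/5) = 2 + 5/7 = 19/7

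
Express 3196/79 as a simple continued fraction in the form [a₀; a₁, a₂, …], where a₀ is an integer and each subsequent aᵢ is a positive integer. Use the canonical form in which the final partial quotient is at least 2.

Apply division with remainder until the remainder is 0:
3196 ÷ 79 → quotient 40, remainder 36
79 ÷ 36 → quotient 2, remainder 7
36 ÷ 7 → quotient 5, remainder 1
7 ÷ 1 → quotient 7, remainder 0

[40; 2, 5, 7]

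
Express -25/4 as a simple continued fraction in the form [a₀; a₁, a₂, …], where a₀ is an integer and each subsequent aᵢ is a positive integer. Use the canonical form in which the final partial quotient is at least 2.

Run the Euclidean algorithm, recording each quotient:
-25 = -7·4 + 3, so a_0 = -7
4 = 1·3 + 1, so a_1 = 1
3 = 3·1 + 0, so a_2 = 3

[-7; 1, 3]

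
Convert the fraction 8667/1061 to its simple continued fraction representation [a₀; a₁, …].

[8; 5, 1, 12, 1, 3, 3]

⌊8667/1061⌋ = 8, remainder 179
⌊1061/179⌋ = 5, remainder 166
⌊179/166⌋ = 1, remainder 13
⌊166/13⌋ = 12, remainder 10
⌊13/10⌋ = 1, remainder 3
⌊10/3⌋ = 3, remainder 1
⌊3/1⌋ = 3, remainder 0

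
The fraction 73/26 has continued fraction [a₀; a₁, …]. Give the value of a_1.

1

73 = 2·26 + 21, so a_0 = 2
26 = 1·21 + 5, so a_1 = 1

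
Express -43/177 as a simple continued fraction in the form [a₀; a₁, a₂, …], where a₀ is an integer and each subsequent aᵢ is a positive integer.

[-1; 1, 3, 8, 1, 1, 2]

-43 ÷ 177 → quotient -1, remainder 134
177 ÷ 134 → quotient 1, remainder 43
134 ÷ 43 → quotient 3, remainder 5
43 ÷ 5 → quotient 8, remainder 3
5 ÷ 3 → quotient 1, remainder 2
3 ÷ 2 → quotient 1, remainder 1
2 ÷ 1 → quotient 2, remainder 0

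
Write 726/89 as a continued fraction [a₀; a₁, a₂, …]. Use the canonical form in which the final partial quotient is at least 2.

[8; 6, 2, 1, 4]

Run the Euclidean algorithm, recording each quotient:
726 = 8·89 + 14, so a_0 = 8
89 = 6·14 + 5, so a_1 = 6
14 = 2·5 + 4, so a_2 = 2
5 = 1·4 + 1, so a_3 = 1
4 = 4·1 + 0, so a_4 = 4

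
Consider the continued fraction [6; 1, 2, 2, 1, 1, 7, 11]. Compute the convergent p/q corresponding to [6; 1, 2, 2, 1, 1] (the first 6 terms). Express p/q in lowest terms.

Start with 1.
1 + 1/(1/1) = 1 + 1/1 = 2/1
2 + 1/(2/1) = 2 + 1/2 = 5/2
2 + 1/(5/2) = 2 + 2/5 = 12/5
1 + 1/(12/5) = 1 + 5/12 = 17/12
6 + 1/(17/12) = 6 + 12/17 = 114/17

114/17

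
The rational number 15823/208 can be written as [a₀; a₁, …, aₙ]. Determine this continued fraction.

Apply division with remainder until the remainder is 0:
15823 = 76·208 + 15, so a_0 = 76
208 = 13·15 + 13, so a_1 = 13
15 = 1·13 + 2, so a_2 = 1
13 = 6·2 + 1, so a_3 = 6
2 = 2·1 + 0, so a_4 = 2

[76; 13, 1, 6, 2]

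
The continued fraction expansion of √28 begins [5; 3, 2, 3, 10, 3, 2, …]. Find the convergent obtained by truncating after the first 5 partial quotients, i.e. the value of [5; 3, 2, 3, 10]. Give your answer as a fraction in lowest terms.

Use the convergent recurrence hₖ = aₖ·hₖ₋₁ + hₖ₋₂ (and likewise for the denominators kₖ):
a_0 = 5: 5/1
a_1 = 3: 16/3
a_2 = 2: 37/7
a_3 = 3: 127/24
a_4 = 10: 1307/247

1307/247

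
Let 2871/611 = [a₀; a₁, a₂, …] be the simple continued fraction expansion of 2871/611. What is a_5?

Repeatedly divide and take the remainder:
2871 ÷ 611 → quotient 4, remainder 427
611 ÷ 427 → quotient 1, remainder 184
427 ÷ 184 → quotient 2, remainder 59
184 ÷ 59 → quotient 3, remainder 7
59 ÷ 7 → quotient 8, remainder 3
7 ÷ 3 → quotient 2, remainder 1

2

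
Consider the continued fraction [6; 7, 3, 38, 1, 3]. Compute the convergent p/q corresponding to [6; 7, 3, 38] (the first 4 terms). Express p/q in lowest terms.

Collapse the nested fraction from the inside out:
Start with 38.
3 + 1/(38/1) = 3 + 1/38 = 115/38
7 + 1/(115/38) = 7 + 38/115 = 843/115
6 + 1/(843/115) = 6 + 115/843 = 5173/843

5173/843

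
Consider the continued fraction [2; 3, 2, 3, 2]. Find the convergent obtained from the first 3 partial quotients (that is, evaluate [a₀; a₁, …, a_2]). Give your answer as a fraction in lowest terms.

Use the convergent recurrence hₖ = aₖ·hₖ₋₁ + hₖ₋₂ (and likewise for the denominators kₖ):
a_0 = 2: 2/1
a_1 = 3: 7/3
a_2 = 2: 16/7

16/7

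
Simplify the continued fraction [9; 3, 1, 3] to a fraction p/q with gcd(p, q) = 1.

139/15

a_0 = 9: 9/1
a_1 = 3: 28/3
a_2 = 1: 37/4
a_3 = 3: 139/15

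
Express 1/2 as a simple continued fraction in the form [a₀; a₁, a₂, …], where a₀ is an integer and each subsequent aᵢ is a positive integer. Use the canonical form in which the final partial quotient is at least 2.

1 ÷ 2 → quotient 0, remainder 1
2 ÷ 1 → quotient 2, remainder 0

[0; 2]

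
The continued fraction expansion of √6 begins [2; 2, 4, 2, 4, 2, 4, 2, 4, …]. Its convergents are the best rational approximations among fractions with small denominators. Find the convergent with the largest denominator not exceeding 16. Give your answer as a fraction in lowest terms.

22/9

List convergents until the denominator exceeds the bound:
a_0 = 2: 2/1  (≤ bound)
a_1 = 2: 5/2  (≤ bound)
a_2 = 4: 22/9  (≤ bound)
a_3 = 2: 49/20  (> 16, stop)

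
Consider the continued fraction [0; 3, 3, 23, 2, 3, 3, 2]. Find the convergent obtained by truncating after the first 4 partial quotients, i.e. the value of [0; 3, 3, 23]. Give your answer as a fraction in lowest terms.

70/233

Build up convergents one term at a time:
a_0 = 0: 0/1
a_1 = 3: 1/3
a_2 = 3: 3/10
a_3 = 23: 70/233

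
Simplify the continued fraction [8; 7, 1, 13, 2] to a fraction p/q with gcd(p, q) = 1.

1869/230

Use the convergent recurrence hₖ = aₖ·hₖ₋₁ + hₖ₋₂ (and likewise for the denominators kₖ):
a_0 = 8: 8/1
a_1 = 7: 57/7
a_2 = 1: 65/8
a_3 = 13: 902/111
a_4 = 2: 1869/230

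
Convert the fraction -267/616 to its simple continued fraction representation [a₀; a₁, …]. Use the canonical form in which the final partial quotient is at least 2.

[-1; 1, 1, 3, 3, 1, 9, 2]

-267 ÷ 616 → quotient -1, remainder 349
616 ÷ 349 → quotient 1, remainder 267
349 ÷ 267 → quotient 1, remainder 82
267 ÷ 82 → quotient 3, remainder 21
82 ÷ 21 → quotient 3, remainder 19
21 ÷ 19 → quotient 1, remainder 2
19 ÷ 2 → quotient 9, remainder 1
2 ÷ 1 → quotient 2, remainder 0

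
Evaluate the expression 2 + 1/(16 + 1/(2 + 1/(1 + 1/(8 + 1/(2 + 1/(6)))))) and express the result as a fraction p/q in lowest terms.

11994/5819

a_0 = 2: 2/1
a_1 = 16: 33/16
a_2 = 2: 68/33
a_3 = 1: 101/49
a_4 = 8: 876/425
a_5 = 2: 1853/899
a_6 = 6: 11994/5819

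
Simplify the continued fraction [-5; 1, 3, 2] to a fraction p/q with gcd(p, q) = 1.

-38/9

Compute successive convergents:
a_0 = -5: -5/1
a_1 = 1: -4/1
a_2 = 3: -17/4
a_3 = 2: -38/9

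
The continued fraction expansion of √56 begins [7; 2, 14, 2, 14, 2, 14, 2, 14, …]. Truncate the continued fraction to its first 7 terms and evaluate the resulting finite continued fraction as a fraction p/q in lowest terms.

194873/26041

Use the convergent recurrence hₖ = aₖ·hₖ₋₁ + hₖ₋₂ (and likewise for the denominators kₖ):
a_0 = 7: 7/1
a_1 = 2: 15/2
a_2 = 14: 217/29
a_3 = 2: 449/60
a_4 = 14: 6503/869
a_5 = 2: 13455/1798
a_6 = 14: 194873/26041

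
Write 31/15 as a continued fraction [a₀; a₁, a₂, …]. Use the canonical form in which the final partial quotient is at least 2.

31 ÷ 15 → quotient 2, remainder 1
15 ÷ 1 → quotient 15, remainder 0

[2; 15]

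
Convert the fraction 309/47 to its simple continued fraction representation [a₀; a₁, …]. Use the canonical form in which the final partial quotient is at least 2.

[6; 1, 1, 2, 1, 6]

309 = 6·47 + 27, so a_0 = 6
47 = 1·27 + 20, so a_1 = 1
27 = 1·20 + 7, so a_2 = 1
20 = 2·7 + 6, so a_3 = 2
7 = 1·6 + 1, so a_4 = 1
6 = 6·1 + 0, so a_5 = 6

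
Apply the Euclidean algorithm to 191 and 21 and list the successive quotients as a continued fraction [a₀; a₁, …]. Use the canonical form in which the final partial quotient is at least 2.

[9; 10, 2]

191 ÷ 21 → quotient 9, remainder 2
21 ÷ 2 → quotient 10, remainder 1
2 ÷ 1 → quotient 2, remainder 0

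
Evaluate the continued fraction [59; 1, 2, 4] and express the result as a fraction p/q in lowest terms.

776/13

Start with 4.
2 + 1/(4/1) = 2 + 1/4 = 9/4
1 + 1/(9/4) = 1 + 4/9 = 13/9
59 + 1/(13/9) = 59 + 9/13 = 776/13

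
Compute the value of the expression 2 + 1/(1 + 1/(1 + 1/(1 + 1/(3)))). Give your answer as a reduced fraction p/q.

29/11

Start with 3.
1 + 1/(3/1) = 1 + 1/3 = 4/3
1 + 1/(4/3) = 1 + 3/4 = 7/4
1 + 1/(7/4) = 1 + 4/7 = 11/7
2 + 1/(11/7) = 2 + 7/11 = 29/11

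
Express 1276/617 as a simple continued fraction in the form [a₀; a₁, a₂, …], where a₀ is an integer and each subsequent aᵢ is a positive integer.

Apply division with remainder until the remainder is 0:
1276 ÷ 617 → quotient 2, remainder 42
617 ÷ 42 → quotient 14, remainder 29
42 ÷ 29 → quotient 1, remainder 13
29 ÷ 13 → quotient 2, remainder 3
13 ÷ 3 → quotient 4, remainder 1
3 ÷ 1 → quotient 3, remainder 0

[2; 14, 1, 2, 4, 3]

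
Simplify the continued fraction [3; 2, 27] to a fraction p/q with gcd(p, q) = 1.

192/55

Compute successive convergents:
a_0 = 3: 3/1
a_1 = 2: 7/2
a_2 = 27: 192/55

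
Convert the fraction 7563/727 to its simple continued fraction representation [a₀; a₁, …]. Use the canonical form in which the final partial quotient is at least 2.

Run the Euclidean algorithm, recording each quotient:
7563 ÷ 727 → quotient 10, remainder 293
727 ÷ 293 → quotient 2, remainder 141
293 ÷ 141 → quotient 2, remainder 11
141 ÷ 11 → quotient 12, remainder 9
11 ÷ 9 → quotient 1, remainder 2
9 ÷ 2 → quotient 4, remainder 1
2 ÷ 1 → quotient 2, remainder 0

[10; 2, 2, 12, 1, 4, 2]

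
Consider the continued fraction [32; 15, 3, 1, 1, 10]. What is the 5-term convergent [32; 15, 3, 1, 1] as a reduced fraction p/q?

3431/107

a_0 = 32: 32/1
a_1 = 15: 481/15
a_2 = 3: 1475/46
a_3 = 1: 1956/61
a_4 = 1: 3431/107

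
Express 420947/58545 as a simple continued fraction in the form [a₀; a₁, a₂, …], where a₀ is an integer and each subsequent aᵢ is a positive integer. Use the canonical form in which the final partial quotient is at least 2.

[7; 5, 3, 1, 6, 14, 14, 2]

420947 ÷ 58545 → quotient 7, remainder 11132
58545 ÷ 11132 → quotient 5, remainder 2885
11132 ÷ 2885 → quotient 3, remainder 2477
2885 ÷ 2477 → quotient 1, remainder 408
2477 ÷ 408 → quotient 6, remainder 29
408 ÷ 29 → quotient 14, remainder 2
29 ÷ 2 → quotient 14, remainder 1
2 ÷ 1 → quotient 2, remainder 0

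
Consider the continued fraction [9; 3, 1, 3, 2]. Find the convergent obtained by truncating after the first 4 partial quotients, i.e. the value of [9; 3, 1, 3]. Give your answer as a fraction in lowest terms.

139/15

a_0 = 9: 9/1
a_1 = 3: 28/3
a_2 = 1: 37/4
a_3 = 3: 139/15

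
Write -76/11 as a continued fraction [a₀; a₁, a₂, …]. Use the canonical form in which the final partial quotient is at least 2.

⌊-76/11⌋ = -7, remainder 1
⌊11/1⌋ = 11, remainder 0

[-7; 11]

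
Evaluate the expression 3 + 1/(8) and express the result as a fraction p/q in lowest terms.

Work from the innermost term outward:
Start with 8.
3 + 1/(8/1) = 3 + 1/8 = 25/8

25/8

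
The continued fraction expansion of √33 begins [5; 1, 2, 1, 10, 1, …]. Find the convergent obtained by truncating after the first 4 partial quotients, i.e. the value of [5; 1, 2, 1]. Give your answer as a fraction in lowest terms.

Start with 1.
2 + 1/(1/1) = 2 + 1/1 = 3/1
1 + 1/(3/1) = 1 + 1/3 = 4/3
5 + 1/(4/3) = 5 + 3/4 = 23/4

23/4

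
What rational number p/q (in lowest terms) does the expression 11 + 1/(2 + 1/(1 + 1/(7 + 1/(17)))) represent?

Starting at the tail and folding back:
Start with 17.
7 + 1/(17/1) = 7 + 1/17 = 120/17
1 + 1/(120/17) = 1 + 17/120 = 137/120
2 + 1/(137/120) = 2 + 120/137 = 394/137
11 + 1/(394/137) = 11 + 137/394 = 4471/394

4471/394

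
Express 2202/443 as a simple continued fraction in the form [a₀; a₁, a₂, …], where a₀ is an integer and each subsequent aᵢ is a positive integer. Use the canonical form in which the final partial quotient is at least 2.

Repeatedly divide and take the remainder:
2202 = 4·443 + 430, so a_0 = 4
443 = 1·430 + 13, so a_1 = 1
430 = 33·13 + 1, so a_2 = 33
13 = 13·1 + 0, so a_3 = 13

[4; 1, 33, 13]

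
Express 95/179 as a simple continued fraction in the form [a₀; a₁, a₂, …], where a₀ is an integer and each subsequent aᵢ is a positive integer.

Repeatedly divide and take the remainder:
⌊95/179⌋ = 0, remainder 95
⌊179/95⌋ = 1, remainder 84
⌊95/84⌋ = 1, remainder 11
⌊84/11⌋ = 7, remainder 7
⌊11/7⌋ = 1, remainder 4
⌊7/4⌋ = 1, remainder 3
⌊4/3⌋ = 1, remainder 1
⌊3/1⌋ = 3, remainder 0

[0; 1, 1, 7, 1, 1, 1, 3]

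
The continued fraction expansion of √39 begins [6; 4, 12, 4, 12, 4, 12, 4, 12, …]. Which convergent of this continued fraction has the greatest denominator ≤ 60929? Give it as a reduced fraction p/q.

List convergents until the denominator exceeds the bound:
a_0 = 6: 6/1  (≤ bound)
a_1 = 4: 25/4  (≤ bound)
a_2 = 12: 306/49  (≤ bound)
a_3 = 4: 1249/200  (≤ bound)
a_4 = 12: 15294/2449  (≤ bound)
a_5 = 4: 62425/9996  (≤ bound)
a_6 = 12: 764394/122401  (> 60929, stop)

62425/9996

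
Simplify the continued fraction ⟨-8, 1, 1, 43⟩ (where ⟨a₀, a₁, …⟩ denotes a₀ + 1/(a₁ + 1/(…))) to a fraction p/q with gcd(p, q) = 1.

-652/87

a_0 = -8: -8/1
a_1 = 1: -7/1
a_2 = 1: -15/2
a_3 = 43: -652/87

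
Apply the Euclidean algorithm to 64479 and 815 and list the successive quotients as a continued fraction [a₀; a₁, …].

Apply division with remainder until the remainder is 0:
64479 ÷ 815 → quotient 79, remainder 94
815 ÷ 94 → quotient 8, remainder 63
94 ÷ 63 → quotient 1, remainder 31
63 ÷ 31 → quotient 2, remainder 1
31 ÷ 1 → quotient 31, remainder 0

[79; 8, 1, 2, 31]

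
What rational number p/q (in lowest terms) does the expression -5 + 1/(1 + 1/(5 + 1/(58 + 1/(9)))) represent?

-13111/3147

Work from the innermost term outward:
Start with 9.
58 + 1/(9/1) = 58 + 1/9 = 523/9
5 + 1/(523/9) = 5 + 9/523 = 2624/523
1 + 1/(2624/523) = 1 + 523/2624 = 3147/2624
-5 + 1/(3147/2624) = -5 + 2624/3147 = -13111/3147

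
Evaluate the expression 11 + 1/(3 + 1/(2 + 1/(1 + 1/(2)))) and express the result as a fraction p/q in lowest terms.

305/27

Collapse the nested fraction from the inside out:
Start with 2.
1 + 1/(2/1) = 1 + 1/2 = 3/2
2 + 1/(3/2) = 2 + 2/3 = 8/3
3 + 1/(8/3) = 3 + 3/8 = 27/8
11 + 1/(27/8) = 11 + 8/27 = 305/27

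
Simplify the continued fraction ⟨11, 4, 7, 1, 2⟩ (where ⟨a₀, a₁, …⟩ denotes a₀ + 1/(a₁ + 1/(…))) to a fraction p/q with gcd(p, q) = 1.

1068/95

Collapse the nested fraction from the inside out:
Start with 2.
1 + 1/(2/1) = 1 + 1/2 = 3/2
7 + 1/(3/2) = 7 + 2/3 = 23/3
4 + 1/(23/3) = 4 + 3/23 = 95/23
11 + 1/(95/23) = 11 + 23/95 = 1068/95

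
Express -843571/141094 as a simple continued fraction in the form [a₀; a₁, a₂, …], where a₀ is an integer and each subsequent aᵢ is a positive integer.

[-6; 47, 7, 13, 4, 1, 1, 3]

-843571 = -6·141094 + 2993, so a_0 = -6
141094 = 47·2993 + 423, so a_1 = 47
2993 = 7·423 + 32, so a_2 = 7
423 = 13·32 + 7, so a_3 = 13
32 = 4·7 + 4, so a_4 = 4
7 = 1·4 + 3, so a_5 = 1
4 = 1·3 + 1, so a_6 = 1
3 = 3·1 + 0, so a_7 = 3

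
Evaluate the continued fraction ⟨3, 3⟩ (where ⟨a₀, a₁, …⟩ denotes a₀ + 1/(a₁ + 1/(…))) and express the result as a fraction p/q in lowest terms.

Use the convergent recurrence hₖ = aₖ·hₖ₋₁ + hₖ₋₂ (and likewise for the denominators kₖ):
a_0 = 3: 3/1
a_1 = 3: 10/3

10/3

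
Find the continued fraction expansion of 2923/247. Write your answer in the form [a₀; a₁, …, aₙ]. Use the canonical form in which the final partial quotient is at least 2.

2923 ÷ 247 → quotient 11, remainder 206
247 ÷ 206 → quotient 1, remainder 41
206 ÷ 41 → quotient 5, remainder 1
41 ÷ 1 → quotient 41, remainder 0

[11; 1, 5, 41]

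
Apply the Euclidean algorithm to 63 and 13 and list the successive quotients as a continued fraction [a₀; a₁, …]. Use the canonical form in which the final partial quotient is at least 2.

63 ÷ 13 → quotient 4, remainder 11
13 ÷ 11 → quotient 1, remainder 2
11 ÷ 2 → quotient 5, remainder 1
2 ÷ 1 → quotient 2, remainder 0

[4; 1, 5, 2]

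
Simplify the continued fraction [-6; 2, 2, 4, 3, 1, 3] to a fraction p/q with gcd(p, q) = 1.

-1957/350

Start with 3.
1 + 1/(3/1) = 1 + 1/3 = 4/3
3 + 1/(4/3) = 3 + 3/4 = 15/4
4 + 1/(15/4) = 4 + 4/15 = 64/15
2 + 1/(64/15) = 2 + 15/64 = 143/64
2 + 1/(143/64) = 2 + 64/143 = 350/143
-6 + 1/(350/143) = -6 + 143/350 = -1957/350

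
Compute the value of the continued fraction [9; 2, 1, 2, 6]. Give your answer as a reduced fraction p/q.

Starting at the tail and folding back:
Start with 6.
2 + 1/(6/1) = 2 + 1/6 = 13/6
1 + 1/(13/6) = 1 + 6/13 = 19/13
2 + 1/(19/13) = 2 + 13/19 = 51/19
9 + 1/(51/19) = 9 + 19/51 = 478/51

478/51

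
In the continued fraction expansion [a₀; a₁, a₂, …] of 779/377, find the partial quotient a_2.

12

Repeatedly divide and take the remainder:
779 ÷ 377 → quotient 2, remainder 25
377 ÷ 25 → quotient 15, remainder 2
25 ÷ 2 → quotient 12, remainder 1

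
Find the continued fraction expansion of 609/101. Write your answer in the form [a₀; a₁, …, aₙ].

[6; 33, 1, 2]

Repeatedly divide and take the remainder:
⌊609/101⌋ = 6, remainder 3
⌊101/3⌋ = 33, remainder 2
⌊3/2⌋ = 1, remainder 1
⌊2/1⌋ = 2, remainder 0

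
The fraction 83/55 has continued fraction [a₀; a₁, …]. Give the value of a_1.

Run the Euclidean algorithm, recording each quotient:
83 = 1·55 + 28, so a_0 = 1
55 = 1·28 + 27, so a_1 = 1

1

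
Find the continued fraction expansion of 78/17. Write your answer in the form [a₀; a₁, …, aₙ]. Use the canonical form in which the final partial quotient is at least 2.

Run the Euclidean algorithm, recording each quotient:
78 = 4·17 + 10, so a_0 = 4
17 = 1·10 + 7, so a_1 = 1
10 = 1·7 + 3, so a_2 = 1
7 = 2·3 + 1, so a_3 = 2
3 = 3·1 + 0, so a_4 = 3

[4; 1, 1, 2, 3]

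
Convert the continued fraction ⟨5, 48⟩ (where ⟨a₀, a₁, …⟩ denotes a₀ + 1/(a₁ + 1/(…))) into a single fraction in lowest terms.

Use the convergent recurrence hₖ = aₖ·hₖ₋₁ + hₖ₋₂ (and likewise for the denominators kₖ):
a_0 = 5: 5/1
a_1 = 48: 241/48

241/48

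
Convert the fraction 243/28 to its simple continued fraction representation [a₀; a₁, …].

Apply division with remainder until the remainder is 0:
243 ÷ 28 → quotient 8, remainder 19
28 ÷ 19 → quotient 1, remainder 9
19 ÷ 9 → quotient 2, remainder 1
9 ÷ 1 → quotient 9, remainder 0

[8; 1, 2, 9]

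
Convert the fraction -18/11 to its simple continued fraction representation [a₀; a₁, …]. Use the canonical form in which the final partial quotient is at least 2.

-18 = -2·11 + 4, so a_0 = -2
11 = 2·4 + 3, so a_1 = 2
4 = 1·3 + 1, so a_2 = 1
3 = 3·1 + 0, so a_3 = 3

[-2; 2, 1, 3]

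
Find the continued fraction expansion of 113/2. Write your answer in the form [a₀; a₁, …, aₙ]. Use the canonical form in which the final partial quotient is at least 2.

Repeatedly divide and take the remainder:
⌊113/2⌋ = 56, remainder 1
⌊2/1⌋ = 2, remainder 0

[56; 2]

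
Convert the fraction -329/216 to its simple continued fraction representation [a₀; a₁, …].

[-2; 2, 10, 3, 3]

Apply division with remainder until the remainder is 0:
⌊-329/216⌋ = -2, remainder 103
⌊216/103⌋ = 2, remainder 10
⌊103/10⌋ = 10, remainder 3
⌊10/3⌋ = 3, remainder 1
⌊3/1⌋ = 3, remainder 0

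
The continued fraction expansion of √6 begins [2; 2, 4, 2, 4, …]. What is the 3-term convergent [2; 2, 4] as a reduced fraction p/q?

a_0 = 2: 2/1
a_1 = 2: 5/2
a_2 = 4: 22/9

22/9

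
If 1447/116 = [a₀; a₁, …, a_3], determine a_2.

1447 = 12·116 + 55, so a_0 = 12
116 = 2·55 + 6, so a_1 = 2
55 = 9·6 + 1, so a_2 = 9

9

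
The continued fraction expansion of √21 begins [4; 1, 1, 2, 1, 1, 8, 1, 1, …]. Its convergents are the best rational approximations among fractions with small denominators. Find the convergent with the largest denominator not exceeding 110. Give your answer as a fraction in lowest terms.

472/103

a_0 = 4: 4/1  (≤ bound)
a_1 = 1: 5/1  (≤ bound)
a_2 = 1: 9/2  (≤ bound)
a_3 = 2: 23/5  (≤ bound)
a_4 = 1: 32/7  (≤ bound)
a_5 = 1: 55/12  (≤ bound)
a_6 = 8: 472/103  (≤ bound)
a_7 = 1: 527/115  (> 110, stop)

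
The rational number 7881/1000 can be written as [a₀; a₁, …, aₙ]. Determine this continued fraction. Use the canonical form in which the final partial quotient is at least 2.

[7; 1, 7, 2, 2, 11, 2]

Run the Euclidean algorithm, recording each quotient:
7881 ÷ 1000 → quotient 7, remainder 881
1000 ÷ 881 → quotient 1, remainder 119
881 ÷ 119 → quotient 7, remainder 48
119 ÷ 48 → quotient 2, remainder 23
48 ÷ 23 → quotient 2, remainder 2
23 ÷ 2 → quotient 11, remainder 1
2 ÷ 1 → quotient 2, remainder 0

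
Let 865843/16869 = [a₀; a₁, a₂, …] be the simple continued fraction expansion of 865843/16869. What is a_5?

Repeatedly divide and take the remainder:
865843 = 51·16869 + 5524, so a_0 = 51
16869 = 3·5524 + 297, so a_1 = 3
5524 = 18·297 + 178, so a_2 = 18
297 = 1·178 + 119, so a_3 = 1
178 = 1·119 + 59, so a_4 = 1
119 = 2·59 + 1, so a_5 = 2

2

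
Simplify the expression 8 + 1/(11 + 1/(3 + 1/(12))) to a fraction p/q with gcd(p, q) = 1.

3389/419

Start with 12.
3 + 1/(12/1) = 3 + 1/12 = 37/12
11 + 1/(37/12) = 11 + 12/37 = 419/37
8 + 1/(419/37) = 8 + 37/419 = 3389/419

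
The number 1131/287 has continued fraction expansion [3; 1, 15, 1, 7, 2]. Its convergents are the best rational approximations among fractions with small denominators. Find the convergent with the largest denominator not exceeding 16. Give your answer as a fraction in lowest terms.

List convergents until the denominator exceeds the bound:
a_0 = 3: 3/1  (≤ bound)
a_1 = 1: 4/1  (≤ bound)
a_2 = 15: 63/16  (≤ bound)
a_3 = 1: 67/17  (> 16, stop)

63/16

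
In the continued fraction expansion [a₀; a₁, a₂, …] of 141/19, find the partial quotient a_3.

1

Run the Euclidean algorithm, recording each quotient:
⌊141/19⌋ = 7, remainder 8
⌊19/8⌋ = 2, remainder 3
⌊8/3⌋ = 2, remainder 2
⌊3/2⌋ = 1, remainder 1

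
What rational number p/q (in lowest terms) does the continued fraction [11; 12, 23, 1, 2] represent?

9476/855

Start with 2.
1 + 1/(2/1) = 1 + 1/2 = 3/2
23 + 1/(3/2) = 23 + 2/3 = 71/3
12 + 1/(71/3) = 12 + 3/71 = 855/71
11 + 1/(855/71) = 11 + 71/855 = 9476/855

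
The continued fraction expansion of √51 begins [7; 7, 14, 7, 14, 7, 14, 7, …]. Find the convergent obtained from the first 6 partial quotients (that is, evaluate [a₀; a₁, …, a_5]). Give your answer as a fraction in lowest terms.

499850/69993

Build up convergents one term at a time:
a_0 = 7: 7/1
a_1 = 7: 50/7
a_2 = 14: 707/99
a_3 = 7: 4999/700
a_4 = 14: 70693/9899
a_5 = 7: 499850/69993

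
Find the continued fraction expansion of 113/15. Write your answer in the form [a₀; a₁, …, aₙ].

113 ÷ 15 → quotient 7, remainder 8
15 ÷ 8 → quotient 1, remainder 7
8 ÷ 7 → quotient 1, remainder 1
7 ÷ 1 → quotient 7, remainder 0

[7; 1, 1, 7]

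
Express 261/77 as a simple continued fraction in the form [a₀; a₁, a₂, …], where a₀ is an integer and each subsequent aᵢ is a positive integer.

Apply division with remainder until the remainder is 0:
261 = 3·77 + 30, so a_0 = 3
77 = 2·30 + 17, so a_1 = 2
30 = 1·17 + 13, so a_2 = 1
17 = 1·13 + 4, so a_3 = 1
13 = 3·4 + 1, so a_4 = 3
4 = 4·1 + 0, so a_5 = 4

[3; 2, 1, 1, 3, 4]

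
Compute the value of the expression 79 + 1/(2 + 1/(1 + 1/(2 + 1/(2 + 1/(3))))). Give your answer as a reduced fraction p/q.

Start with 3.
2 + 1/(3/1) = 2 + 1/3 = 7/3
2 + 1/(7/3) = 2 + 3/7 = 17/7
1 + 1/(17/7) = 1 + 7/17 = 24/17
2 + 1/(24/17) = 2 + 17/24 = 65/24
79 + 1/(65/24) = 79 + 24/65 = 5159/65

5159/65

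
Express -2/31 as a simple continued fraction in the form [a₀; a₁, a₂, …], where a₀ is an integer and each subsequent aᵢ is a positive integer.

-2 ÷ 31 → quotient -1, remainder 29
31 ÷ 29 → quotient 1, remainder 2
29 ÷ 2 → quotient 14, remainder 1
2 ÷ 1 → quotient 2, remainder 0

[-1; 1, 14, 2]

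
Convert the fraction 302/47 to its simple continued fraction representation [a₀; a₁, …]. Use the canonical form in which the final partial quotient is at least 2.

Repeatedly divide and take the remainder:
302 ÷ 47 → quotient 6, remainder 20
47 ÷ 20 → quotient 2, remainder 7
20 ÷ 7 → quotient 2, remainder 6
7 ÷ 6 → quotient 1, remainder 1
6 ÷ 1 → quotient 6, remainder 0

[6; 2, 2, 1, 6]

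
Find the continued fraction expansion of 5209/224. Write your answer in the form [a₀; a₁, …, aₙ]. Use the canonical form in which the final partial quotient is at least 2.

[23; 3, 1, 13, 4]

5209 = 23·224 + 57, so a_0 = 23
224 = 3·57 + 53, so a_1 = 3
57 = 1·53 + 4, so a_2 = 1
53 = 13·4 + 1, so a_3 = 13
4 = 4·1 + 0, so a_4 = 4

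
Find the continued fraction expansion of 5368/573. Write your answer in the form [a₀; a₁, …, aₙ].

[9; 2, 1, 2, 1, 1, 14, 2]

Run the Euclidean algorithm, recording each quotient:
5368 ÷ 573 → quotient 9, remainder 211
573 ÷ 211 → quotient 2, remainder 151
211 ÷ 151 → quotient 1, remainder 60
151 ÷ 60 → quotient 2, remainder 31
60 ÷ 31 → quotient 1, remainder 29
31 ÷ 29 → quotient 1, remainder 2
29 ÷ 2 → quotient 14, remainder 1
2 ÷ 1 → quotient 2, remainder 0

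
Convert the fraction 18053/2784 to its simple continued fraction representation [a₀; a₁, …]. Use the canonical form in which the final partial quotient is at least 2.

[6; 2, 15, 1, 2, 5, 2, 2]

Apply division with remainder until the remainder is 0:
18053 ÷ 2784 → quotient 6, remainder 1349
2784 ÷ 1349 → quotient 2, remainder 86
1349 ÷ 86 → quotient 15, remainder 59
86 ÷ 59 → quotient 1, remainder 27
59 ÷ 27 → quotient 2, remainder 5
27 ÷ 5 → quotient 5, remainder 2
5 ÷ 2 → quotient 2, remainder 1
2 ÷ 1 → quotient 2, remainder 0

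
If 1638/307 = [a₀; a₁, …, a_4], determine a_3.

⌊1638/307⌋ = 5, remainder 103
⌊307/103⌋ = 2, remainder 101
⌊103/101⌋ = 1, remainder 2
⌊101/2⌋ = 50, remainder 1

50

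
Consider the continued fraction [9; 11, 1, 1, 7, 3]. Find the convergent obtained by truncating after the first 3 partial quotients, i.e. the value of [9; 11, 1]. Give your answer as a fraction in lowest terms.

109/12

a_0 = 9: 9/1
a_1 = 11: 100/11
a_2 = 1: 109/12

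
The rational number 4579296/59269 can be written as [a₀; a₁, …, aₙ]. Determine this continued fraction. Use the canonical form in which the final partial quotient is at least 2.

Repeatedly divide and take the remainder:
4579296 ÷ 59269 → quotient 77, remainder 15583
59269 ÷ 15583 → quotient 3, remainder 12520
15583 ÷ 12520 → quotient 1, remainder 3063
12520 ÷ 3063 → quotient 4, remainder 268
3063 ÷ 268 → quotient 11, remainder 115
268 ÷ 115 → quotient 2, remainder 38
115 ÷ 38 → quotient 3, remainder 1
38 ÷ 1 → quotient 38, remainder 0

[77; 3, 1, 4, 11, 2, 3, 38]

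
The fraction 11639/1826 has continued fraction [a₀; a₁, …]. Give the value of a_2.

1

Repeatedly divide and take the remainder:
11639 ÷ 1826 → quotient 6, remainder 683
1826 ÷ 683 → quotient 2, remainder 460
683 ÷ 460 → quotient 1, remainder 223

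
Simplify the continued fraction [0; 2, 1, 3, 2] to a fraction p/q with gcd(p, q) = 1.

Start with 2.
3 + 1/(2/1) = 3 + 1/2 = 7/2
1 + 1/(7/2) = 1 + 2/7 = 9/7
2 + 1/(9/7) = 2 + 7/9 = 25/9
0 + 1/(25/9) = 0 + 9/25 = 9/25

9/25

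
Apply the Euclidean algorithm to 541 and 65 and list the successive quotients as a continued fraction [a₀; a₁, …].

[8; 3, 10, 2]

⌊541/65⌋ = 8, remainder 21
⌊65/21⌋ = 3, remainder 2
⌊21/2⌋ = 10, remainder 1
⌊2/1⌋ = 2, remainder 0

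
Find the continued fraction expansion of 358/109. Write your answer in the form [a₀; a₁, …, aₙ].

⌊358/109⌋ = 3, remainder 31
⌊109/31⌋ = 3, remainder 16
⌊31/16⌋ = 1, remainder 15
⌊16/15⌋ = 1, remainder 1
⌊15/1⌋ = 15, remainder 0

[3; 3, 1, 1, 15]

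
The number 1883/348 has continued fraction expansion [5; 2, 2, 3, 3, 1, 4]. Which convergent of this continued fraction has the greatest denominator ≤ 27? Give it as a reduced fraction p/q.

92/17

List convergents until the denominator exceeds the bound:
a_0 = 5: 5/1  (≤ bound)
a_1 = 2: 11/2  (≤ bound)
a_2 = 2: 27/5  (≤ bound)
a_3 = 3: 92/17  (≤ bound)
a_4 = 3: 303/56  (> 27, stop)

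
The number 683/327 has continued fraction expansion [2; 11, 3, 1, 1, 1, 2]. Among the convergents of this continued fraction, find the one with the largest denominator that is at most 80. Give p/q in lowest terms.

165/79

a_0 = 2: 2/1  (≤ bound)
a_1 = 11: 23/11  (≤ bound)
a_2 = 3: 71/34  (≤ bound)
a_3 = 1: 94/45  (≤ bound)
a_4 = 1: 165/79  (≤ bound)
a_5 = 1: 259/124  (> 80, stop)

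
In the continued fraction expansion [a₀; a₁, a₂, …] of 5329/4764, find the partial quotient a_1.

5329 ÷ 4764 → quotient 1, remainder 565
4764 ÷ 565 → quotient 8, remainder 244

8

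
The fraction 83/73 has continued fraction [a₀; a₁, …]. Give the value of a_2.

3

Apply division with remainder until the remainder is 0:
83 = 1·73 + 10, so a_0 = 1
73 = 7·10 + 3, so a_1 = 7
10 = 3·3 + 1, so a_2 = 3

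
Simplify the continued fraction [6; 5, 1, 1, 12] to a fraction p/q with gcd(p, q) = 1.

Compute successive convergents:
a_0 = 6: 6/1
a_1 = 5: 31/5
a_2 = 1: 37/6
a_3 = 1: 68/11
a_4 = 12: 853/138

853/138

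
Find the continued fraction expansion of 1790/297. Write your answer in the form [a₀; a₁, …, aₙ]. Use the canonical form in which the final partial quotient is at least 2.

Apply division with remainder until the remainder is 0:
⌊1790/297⌋ = 6, remainder 8
⌊297/8⌋ = 37, remainder 1
⌊8/1⌋ = 8, remainder 0

[6; 37, 8]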